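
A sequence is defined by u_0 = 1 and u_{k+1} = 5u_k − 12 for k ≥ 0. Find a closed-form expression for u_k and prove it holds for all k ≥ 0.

Claim: u_k = -2·5^k + 3.

Base case: u_0 = 1, and -2·5^0 + 3 = -2 + 3 = 1.
Assume u_m = -2·5^m + 3 for some m ≥ 0.
Then u_{m+1} = 5u_m − 12 = 5·(-2·5^m + 3) − 12 = -10·5^m + 15 − 12 = -2·5^{m+1} + 3.
Hence u_k = -2·5^k + 3 for every k ≥ 0, by induction.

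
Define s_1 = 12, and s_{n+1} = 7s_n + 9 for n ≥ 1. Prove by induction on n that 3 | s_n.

Base case: s_1 = 12 = 3·4, so 3 | s_1.
Assume 3 | s_r, so s_r = 3t for some integer t.
Then s_{r+1} = 7s_r + 9 = 7·(3t) + 9 = 3(7t + 3), so 3 | s_{r+1}.
So the property holds for r+1, and by induction 3 | s_n for all n ≥ 1.

3 | s_n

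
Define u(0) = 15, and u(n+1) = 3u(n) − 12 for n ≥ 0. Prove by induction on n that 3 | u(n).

Base case: u(0) = 15 = 3·5, so 3 | u(0).
Assume 3 | u(j), so u(j) = 3t for some integer t.
Then u(j+1) = 3u(j) − 12 = 3·(3t) − 12 = 3(3t − 4), so 3 | u(j+1).
Hence 3 | u(n) for every n ≥ 0, by induction.

3 | u(n)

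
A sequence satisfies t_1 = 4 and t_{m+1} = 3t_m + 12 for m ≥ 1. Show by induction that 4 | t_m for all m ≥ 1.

Base case: t_1 = 4 = 4·1, so 4 | t_1.
Assume 4 | t_r, so t_r = 4s for some integer s.
Then t_{r+1} = 3t_r + 12 = 3·(4s) + 12 = 4(3s + 3), so 4 | t_{r+1}.
Hence 4 | t_m for every m ≥ 1, by induction.

4 | t_m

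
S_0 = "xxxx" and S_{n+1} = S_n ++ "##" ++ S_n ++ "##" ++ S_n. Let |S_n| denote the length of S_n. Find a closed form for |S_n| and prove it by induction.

Claim: |S_n| = 6·3^n − 2.

Base case: |S_0| = 4, and 6·3^0 − 2 = 4.
Assume |S_k| = 6·3^k − 2.
Then |S_{k+1}| = 3|S_k| + 4 = 3(6·3^k − 2) + 4 = 6·3^{k+1} − 6 + 4 = 6·3^{k+1} − 2.
This completes the inductive step, so |S_n| = 6·3^n − 2 for all n ≥ 0.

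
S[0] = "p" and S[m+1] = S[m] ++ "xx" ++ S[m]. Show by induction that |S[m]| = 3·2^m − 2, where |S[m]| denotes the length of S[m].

Base case: |S[0]| = 1, and 3·2^0 − 2 = 1.
Assume |S[j]| = 3·2^j − 2.
Then |S[j+1]| = |S[j]| + 2 + |S[j]| = 2|S[j]| + 2 = 2(3·2^j − 2) + 2 = 3·2^{j+1} − 4 + 2 = 3·2^{j+1} − 2.
So the formula holds for j+1, and by induction |S[m]| = 3·2^m − 2 for all m ≥ 0.

|S[m]| = 3·2^m − 2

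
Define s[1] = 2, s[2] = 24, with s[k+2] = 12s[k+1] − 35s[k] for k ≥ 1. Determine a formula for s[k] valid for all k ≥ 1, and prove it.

Claim: s[k] = 7^k − 5^k.

Base cases: s[1] = 2 and 7^1 − 5^1 = 2; s[2] = 24 and 7^2 − 5^2 = 24.
Assume s[i] = 7^i − 5^i for all 1 ≤ i ≤ j, where j ≥ 2.
Then s[j+1] = 12s[j] − 35s[j−1] = 12·(7^j − 5^j) − 35·(7^{j−1} − 5^{j−1}) = (12·7 − 35)7^{j−1} − (12·5 − 35)5^{j−1} = 49·7^{j−1} − 25·5^{j−1} = 7^{j+1} − 5^{j+1}.
Hence s[k] = 7^k − 5^k for every k ≥ 1, by strong induction.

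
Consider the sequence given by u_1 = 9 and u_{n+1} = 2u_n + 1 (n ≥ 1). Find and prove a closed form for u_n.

Claim: u_n = 5·2^n − 1.

Base case: u_1 = 9, and 5·2^1 − 1 = 10 − 1 = 9.
Assume u_j = 5·2^j − 1 for some j ≥ 1.
Then u_{j+1} = 2u_j + 1 = 2·(5·2^j − 1) + 1 = 10·2^j − 2 + 1 = 5·2^{j+1} − 1.
This completes the inductive step, so u_n = 5·2^n − 1 for all n ≥ 1.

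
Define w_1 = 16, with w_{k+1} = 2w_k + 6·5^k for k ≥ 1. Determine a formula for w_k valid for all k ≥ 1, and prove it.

Claim: w_k = 3·2^k + 2·5^k.

Base case: w_1 = 16, and 3·2^1 + 2·5^1 = 6 + 10 = 16.
Assume w_j = 3·2^j + 2·5^j for some j ≥ 1.
Then w_{j+1} = 2w_j + 6·5^j = 2·(3·2^j + 2·5^j) + 6·5^j = 3·2^{j+1} + 4·5^j + 6·5^j = 3·2^{j+1} + 10·5^j = 3·2^{j+1} + 2·5^{j+1}.
So the formula holds for j+1, and by induction w_k = 3·2^k + 2·5^k for all k ≥ 1.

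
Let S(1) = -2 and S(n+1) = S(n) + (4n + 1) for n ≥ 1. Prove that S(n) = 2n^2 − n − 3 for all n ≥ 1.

Base case: S(1) = -2, and 2·1^2 − 1 − 3 = -2.
Assume S(j) = 2j^2 − j − 3.
Then S(j+1) = S(j) + (4j + 1) = (2j^2 − j − 3) + (4j + 1) = 2j^2 + 3j − 2,
and 2·(j+1)^2 − (j+1) − 3 = 2j^2 + 3j − 2.
This completes the inductive step, so S(n) = 2n^2 − n − 3 for all n ≥ 1.

S(n) = 2n^2 − n − 3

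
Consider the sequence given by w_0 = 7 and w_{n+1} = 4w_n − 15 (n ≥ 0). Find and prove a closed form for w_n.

Claim: w_n = 2·4^n + 5.

Base case: w_0 = 7, and 2·4^0 + 5 = 2 + 5 = 7.
Assume w_k = 2·4^k + 5 for some k ≥ 0.
Then w_{k+1} = 4w_k − 15 = 4·(2·4^k + 5) − 15 = 8·4^k + 20 − 15 = 2·4^{k+1} + 5.
By induction, w_n = 2·4^n + 5 for all n ≥ 0.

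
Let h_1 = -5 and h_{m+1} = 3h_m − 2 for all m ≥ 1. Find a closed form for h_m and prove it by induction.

Claim: h_m = -2·3^m + 1.

Base case: h_1 = -5, and -2·3^1 + 1 = -6 + 1 = -5.
Assume h_j = -2·3^j + 1 for some j ≥ 1.
Then h_{j+1} = 3h_j − 2 = 3·(-2·3^j + 1) − 2 = -6·3^j + 3 − 2 = -2·3^{j+1} + 1.
By induction, h_m = -2·3^m + 1 for all m ≥ 1.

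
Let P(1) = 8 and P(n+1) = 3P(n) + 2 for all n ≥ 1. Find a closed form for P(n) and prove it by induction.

Claim: P(n) = 3^{n+1} − 1.

Base case: P(1) = 8, and 3^{1+1} − 1 = 9 − 1 = 8.
Assume P(r) = 3^{r+1} − 1 for some r ≥ 1.
Then P(r+1) = 3P(r) + 2 = 3·(3^{r+1} − 1) + 2 = 3^{r+2} − 3 + 2 = 3^{r+2} − 1.
By induction, P(n) = 3^{n+1} − 1 for all n ≥ 1.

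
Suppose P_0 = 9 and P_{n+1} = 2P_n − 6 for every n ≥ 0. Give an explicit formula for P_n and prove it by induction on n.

Claim: P_n = 3·2^n + 6.

Base case: P_0 = 9, and 3·2^0 + 6 = 3 + 6 = 9.
Assume P_m = 3·2^m + 6 for some m ≥ 0.
Then P_{m+1} = 2P_m − 6 = 2·(3·2^m + 6) − 6 = 6·2^m + 12 − 6 = 3·2^{m+1} + 6.
This completes the inductive step, so P_n = 3·2^n + 6 for all n ≥ 0.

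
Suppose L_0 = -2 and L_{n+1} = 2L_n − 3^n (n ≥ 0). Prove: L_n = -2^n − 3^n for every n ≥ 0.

Base case: L_0 = -2, and -2^0 − 3^0 = -1 − 1 = -2.
Assume L_k = -2^k − 3^k for some k ≥ 0.
Then L_{k+1} = 2L_k − 3^k = 2·(-2^k − 3^k) − 3^k = -2^{k+1} − 2·3^k − 3^k = -2^{k+1} − 3·3^k = -2^{k+1} − 3^{k+1}.
By induction, L_n = -2^n − 3^n for all n ≥ 0.

L_n = -2^n − 3^n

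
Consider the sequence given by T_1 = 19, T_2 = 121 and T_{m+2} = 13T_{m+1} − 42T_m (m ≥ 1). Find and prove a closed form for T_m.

Claim: T_m = 2·6^m + 7^m.

Base cases: T_1 = 19 and 2·6^1 + 7^1 = 19; T_2 = 121 and 2·6^2 + 7^2 = 121.
Assume T_j = 2·6^j + 7^j for all 1 ≤ j ≤ r, where r ≥ 2.
Then T_{r+1} = 13T_r − 42T_{r−1} = 13·(2·6^r + 7^r) − 42·(2·6^{r−1} + 7^{r−1}) = 2·(13·6 − 42)6^{r−1} + (13·7 − 42)7^{r−1} = 72·6^{r−1} + 49·7^{r−1} = 2·6^{r+1} + 7^{r+1}.
This completes the inductive step, so T_m = 2·6^m + 7^m for all m ≥ 1.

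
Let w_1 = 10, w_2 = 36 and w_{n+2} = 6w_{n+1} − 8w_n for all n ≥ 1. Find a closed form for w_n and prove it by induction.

Claim: w_n = 2·4^n + 2^n.

Base cases: w_1 = 10 and 2·4^1 + 2^1 = 10; w_2 = 36 and 2·4^2 + 2^2 = 36.
Assume w_j = 2·4^j + 2^j for all 1 ≤ j ≤ r, where r ≥ 2.
Then w_{r+1} = 6w_r − 8w_{r−1} = 6·(2·4^r + 2^r) − 8·(2·4^{r−1} + 2^{r−1}) = 2·(6·4 − 8)4^{r−1} + (6·2 − 8)2^{r−1} = 32·4^{r−1} + 4·2^{r−1} = 2·4^{r+1} + 2^{r+1}.
By strong induction, w_n = 2·4^n + 2^n for all n ≥ 1.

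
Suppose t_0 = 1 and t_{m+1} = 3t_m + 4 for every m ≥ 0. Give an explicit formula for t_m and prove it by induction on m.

Claim: t_m = 3^{m+1} − 2.

Base case: t_0 = 1, and 3^{0+1} − 2 = 3 − 2 = 1.
Assume t_r = 3^{r+1} − 2 for some r ≥ 0.
Then t_{r+1} = 3t_r + 4 = 3·(3^{r+1} − 2) + 4 = 3^{r+2} − 6 + 4 = 3^{r+2} − 2.
Hence t_m = 3^{m+1} − 2 for every m ≥ 0, by induction.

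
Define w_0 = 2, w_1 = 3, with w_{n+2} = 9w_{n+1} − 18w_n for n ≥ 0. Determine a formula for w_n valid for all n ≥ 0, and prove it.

Claim: w_n = 3·3^n − 6^n.

Base cases: w_0 = 2 and 3·3^0 − 6^0 = 2; w_1 = 3 and 3·3^1 − 6^1 = 3.
Assume w_i = 3·3^i − 6^i for all 0 ≤ i ≤ j, where j ≥ 1.
Then w_{j+1} = 9w_j − 18w_{j−1} = 9·(3·3^j − 6^j) − 18·(3·3^{j−1} − 6^{j−1}) = 3·(9·3 − 18)3^{j−1} − (9·6 − 18)6^{j−1} = 27·3^{j−1} − 36·6^{j−1} = 3·3^{j+1} − 6^{j+1}.
By strong induction, w_n = 3·3^n − 6^n for all n ≥ 0.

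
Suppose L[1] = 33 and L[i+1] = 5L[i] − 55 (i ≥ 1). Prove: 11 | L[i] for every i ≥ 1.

Base case: L[1] = 33 = 11·3, so 11 | L[1].
Assume 11 | L[r], so L[r] = 11t for some integer t.
Then L[r+1] = 5L[r] − 55 = 5·(11t) − 55 = 11(5t − 5), so 11 | L[r+1].
Hence 11 | L[i] for every i ≥ 1, by induction.

11 | L[i]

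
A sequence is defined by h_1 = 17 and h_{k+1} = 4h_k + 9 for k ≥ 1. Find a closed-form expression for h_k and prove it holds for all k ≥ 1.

Claim: h_k = 5·4^k − 3.

Base case: h_1 = 17, and 5·4^1 − 3 = 20 − 3 = 17.
Assume h_r = 5·4^r − 3 for some r ≥ 1.
Then h_{r+1} = 4h_r + 9 = 4·(5·4^r − 3) + 9 = 20·4^r − 12 + 9 = 5·4^{r+1} − 3.
So the formula holds for r+1, and by induction h_k = 5·4^k − 3 for all k ≥ 1.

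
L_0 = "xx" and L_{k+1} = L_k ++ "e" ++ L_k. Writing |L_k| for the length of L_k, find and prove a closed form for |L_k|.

Claim: |L_k| = 3·2^k − 1.

Base case: |L_0| = 2, and 3·2^0 − 1 = 2.
Assume |L_m| = 3·2^m − 1.
Then |L_{m+1}| = |L_m| + 1 + |L_m| = 2|L_m| + 1 = 2(3·2^m − 1) + 1 = 3·2^{m+1} − 2 + 1 = 3·2^{m+1} − 1.
By induction, |L_k| = 3·2^k − 1 for all k ≥ 0.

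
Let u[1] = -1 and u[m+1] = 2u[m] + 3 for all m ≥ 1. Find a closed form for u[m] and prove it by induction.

Claim: u[m] = 2^m − 3.

Base case: u[1] = -1, and 2^1 − 3 = 2 − 3 = -1.
Assume u[j] = 2^j − 3 for some j ≥ 1.
Then u[j+1] = 2u[j] + 3 = 2·(2^j − 3) + 3 = 2^{j+1} − 6 + 3 = 2^{j+1} − 3.
This completes the inductive step, so u[m] = 2^m − 3 for all m ≥ 1.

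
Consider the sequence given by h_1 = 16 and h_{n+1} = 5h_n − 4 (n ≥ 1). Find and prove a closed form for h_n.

Claim: h_n = 3·5^n + 1.

Base case: h_1 = 16, and 3·5^1 + 1 = 15 + 1 = 16.
Assume h_m = 3·5^m + 1 for some m ≥ 1.
Then h_{m+1} = 5h_m − 4 = 5·(3·5^m + 1) − 4 = 15·5^m + 5 − 4 = 3·5^{m+1} + 1.
So the formula holds for m+1, and by induction h_n = 3·5^n + 1 for all n ≥ 1.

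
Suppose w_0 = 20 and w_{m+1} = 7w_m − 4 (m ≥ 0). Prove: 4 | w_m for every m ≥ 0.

Base case: w_0 = 20 = 4·5, so 4 | w_0.
Assume 4 | w_j, so w_j = 4t for some integer t.
Then w_{j+1} = 7w_j − 4 = 7·(4t) − 4 = 4(7t − 1), so 4 | w_{j+1}.
Hence 4 | w_m for every m ≥ 0, by induction.

4 | w_m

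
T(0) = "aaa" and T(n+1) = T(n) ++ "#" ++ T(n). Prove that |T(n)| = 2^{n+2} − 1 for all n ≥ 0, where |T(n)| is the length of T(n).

Base case: |T(0)| = 3, and 2^{0+2} − 1 = 3.
Assume |T(j)| = 2^{j+2} − 1.
Then |T(j+1)| = |T(j)| + 1 + |T(j)| = 2|T(j)| + 1 = 2(2^{j+2} − 1) + 1 = 2^{j+3} − 2 + 1 = 2^{j+3} − 1.
This completes the inductive step, so |T(n)| = 2^{n+2} − 1 for all n ≥ 0.

|T(n)| = 2^{n+2} − 1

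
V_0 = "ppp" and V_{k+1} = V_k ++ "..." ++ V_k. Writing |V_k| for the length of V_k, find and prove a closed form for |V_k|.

Claim: |V_k| = 6·2^k − 3.

Base case: |V_0| = 3, and 6·2^0 − 3 = 3.
Assume |V_r| = 6·2^r − 3.
Then |V_{r+1}| = |V_r| + 3 + |V_r| = 2|V_r| + 3 = 2(6·2^r − 3) + 3 = 6·2^{r+1} − 6 + 3 = 6·2^{r+1} − 3.
By induction, |V_k| = 6·2^k − 3 for all k ≥ 0.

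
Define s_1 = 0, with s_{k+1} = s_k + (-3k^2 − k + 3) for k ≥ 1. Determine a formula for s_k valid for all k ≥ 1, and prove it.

Claim: s_k = -k^3 + k^2 + 3k − 3.

Base case: s_1 = 0, and -1^3 + 1^2 + 3·1 − 3 = 0.
Assume s_j = -j^3 + j^2 + 3j − 3.
Then s_{j+1} = s_j + (-3j^2 − j + 3) = (-j^3 + j^2 + 3j − 3) + (-3j^2 − j + 3) = -j^3 − 2j^2 + 2j,
and -(j+1)^3 + (j+1)^2 + 3·(j+1) − 3 = -j^3 − 2j^2 + 2j.
Hence s_k = -k^3 + k^2 + 3k − 3 for every k ≥ 1, by induction.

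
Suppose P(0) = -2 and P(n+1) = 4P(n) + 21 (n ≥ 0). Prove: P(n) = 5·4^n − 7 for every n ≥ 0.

Base case: P(0) = -2, and 5·4^0 − 7 = 5 − 7 = -2.
Assume P(r) = 5·4^r − 7 for some r ≥ 0.
Then P(r+1) = 4P(r) + 21 = 4·(5·4^r − 7) + 21 = 20·4^r − 28 + 21 = 5·4^{r+1} − 7.
This completes the inductive step, so P(n) = 5·4^n − 7 for all n ≥ 0.

P(n) = 5·4^n − 7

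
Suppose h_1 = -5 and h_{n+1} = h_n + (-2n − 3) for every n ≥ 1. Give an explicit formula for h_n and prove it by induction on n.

Claim: h_n = -n^2 − 2n − 2.

Base case: h_1 = -5, and -1^2 − 2·1 − 2 = -5.
Assume h_r = -r^2 − 2r − 2.
Then h_{r+1} = h_r + (-2r − 3) = (-r^2 − 2r − 2) + (-2r − 3) = -r^2 − 4r − 5,
and -(r+1)^2 − 2·(r+1) − 2 = -r^2 − 4r − 5.
Hence h_n = -n^2 − 2n − 2 for every n ≥ 1, by induction.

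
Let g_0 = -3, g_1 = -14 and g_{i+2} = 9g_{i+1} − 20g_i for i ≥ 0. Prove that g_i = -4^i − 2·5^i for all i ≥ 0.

Base cases: g_0 = -3 and -4^0 − 2·5^0 = -3; g_1 = -14 and -4^1 − 2·5^1 = -14.
Assume g_j = -4^j − 2·5^j for all 0 ≤ j ≤ r, where r ≥ 1.
Then g_{r+1} = 9g_r − 20g_{r−1} = 9·(-4^r − 2·5^r) − 20·(-4^{r−1} − 2·5^{r−1}) = -(9·4 − 20)4^{r−1} − 2·(9·5 − 20)5^{r−1} = -16·4^{r−1} − 50·5^{r−1} = -4^{r+1} − 2·5^{r+1}.
This completes the inductive step, so g_i = -4^i − 2·5^i for all i ≥ 0.

g_i = -4^i − 2·5^i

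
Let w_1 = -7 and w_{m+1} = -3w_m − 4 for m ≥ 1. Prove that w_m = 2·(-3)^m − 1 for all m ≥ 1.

Base case: w_1 = -7, and 2·(-3)^1 − 1 = -6 − 1 = -7.
Assume w_j = 2·(-3)^j − 1 for some j ≥ 1.
Then w_{j+1} = -3w_j − 4 = -3·(2·(-3)^j − 1) − 4 = -6·(-3)^j + 3 − 4 = 2·(-3)^{j+1} − 1.
This completes the inductive step, so w_m = 2·(-3)^m − 1 for all m ≥ 1.

w_m = 2·(-3)^m − 1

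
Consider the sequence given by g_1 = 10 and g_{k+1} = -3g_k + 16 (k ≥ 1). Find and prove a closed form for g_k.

Claim: g_k = -2·(-3)^k + 4.

Base case: g_1 = 10, and -2·(-3)^1 + 4 = 6 + 4 = 10.
Assume g_j = -2·(-3)^j + 4 for some j ≥ 1.
Then g_{j+1} = -3g_j + 16 = -3·(-2·(-3)^j + 4) + 16 = 6·(-3)^j − 12 + 16 = -2·(-3)^{j+1} + 4.
By induction, g_k = -2·(-3)^k + 4 for all k ≥ 1.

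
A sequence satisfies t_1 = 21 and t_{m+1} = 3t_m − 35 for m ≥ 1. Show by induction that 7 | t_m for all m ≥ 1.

Base case: t_1 = 21 = 7·3, so 7 | t_1.
Assume 7 | t_r, so t_r = 7s for some integer s.
Then t_{r+1} = 3t_r − 35 = 3·(7s) − 35 = 7(3s − 5), so 7 | t_{r+1}.
By induction, 7 | t_m for all m ≥ 1.

7 | t_m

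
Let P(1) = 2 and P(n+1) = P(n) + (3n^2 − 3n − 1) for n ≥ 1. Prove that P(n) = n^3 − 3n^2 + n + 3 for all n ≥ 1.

Base case: P(1) = 2, and 1^3 − 3·1^2 + 1 + 3 = 2.
Assume P(m) = m^3 − 3m^2 + m + 3.
Then P(m+1) = P(m) + (3m^2 − 3m − 1) = (m^3 − 3m^2 + m + 3) + (3m^2 − 3m − 1) = m^3 − 2m + 2,
and (m+1)^3 − 3·(m+1)^2 + (m+1) + 3 = m^3 − 2m + 2.
Hence P(n) = n^3 − 3n^2 + n + 3 for every n ≥ 1, by induction.

P(n) = n^3 − 3n^2 + n + 3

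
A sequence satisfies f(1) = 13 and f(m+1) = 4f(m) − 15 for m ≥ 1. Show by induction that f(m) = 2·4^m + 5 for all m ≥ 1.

Base case: f(1) = 13, and 2·4^1 + 5 = 8 + 5 = 13.
Assume f(k) = 2·4^k + 5 for some k ≥ 1.
Then f(k+1) = 4f(k) − 15 = 4·(2·4^k + 5) − 15 = 8·4^k + 20 − 15 = 2·4^{k+1} + 5.
So the formula holds for k+1, and by induction f(m) = 2·4^m + 5 for all m ≥ 1.

f(m) = 2·4^m + 5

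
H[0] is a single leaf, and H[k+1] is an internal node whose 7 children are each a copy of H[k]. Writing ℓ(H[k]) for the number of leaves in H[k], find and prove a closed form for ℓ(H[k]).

Claim: ℓ(H[k]) = 7^k.

Base case: ℓ(H[0]) = 1, and 7^0 = 1.
Assume ℓ(H[r]) = 7^r.
Then ℓ(H[r+1]) = 7·ℓ(H[r]) = 7·7^r = 7^{r+1}.
By induction, ℓ(H[k]) = 7^k for all k ≥ 0.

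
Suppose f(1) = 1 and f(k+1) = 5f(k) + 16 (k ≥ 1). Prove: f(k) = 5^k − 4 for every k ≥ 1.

Base case: f(1) = 1, and 5^1 − 4 = 5 − 4 = 1.
Assume f(m) = 5^m − 4 for some m ≥ 1.
Then f(m+1) = 5f(m) + 16 = 5·(5^m − 4) + 16 = 5^{m+1} − 20 + 16 = 5^{m+1} − 4.
Hence f(k) = 5^k − 4 for every k ≥ 1, by induction.

f(k) = 5^k − 4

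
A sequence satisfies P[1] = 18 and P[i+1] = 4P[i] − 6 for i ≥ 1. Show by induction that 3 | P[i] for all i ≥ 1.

Base case: P[1] = 18 = 3·6, so 3 | P[1].
Assume 3 | P[k], so P[k] = 3t for some integer t.
Then P[k+1] = 4P[k] − 6 = 4·(3t) − 6 = 3(4t − 2), so 3 | P[k+1].
So the property holds for k+1, and by induction 3 | P[i] for all i ≥ 1.

3 | P[i]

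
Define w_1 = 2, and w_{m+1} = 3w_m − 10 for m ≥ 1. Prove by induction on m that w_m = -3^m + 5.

Base case: w_1 = 2, and -3^1 + 5 = -3 + 5 = 2.
Assume w_r = -3^r + 5 for some r ≥ 1.
Then w_{r+1} = 3w_r − 10 = 3·(-3^r + 5) − 10 = -3^{r+1} + 15 − 10 = -3^{r+1} + 5.
By induction, w_m = -3^m + 5 for all m ≥ 1.

w_m = -3^m + 5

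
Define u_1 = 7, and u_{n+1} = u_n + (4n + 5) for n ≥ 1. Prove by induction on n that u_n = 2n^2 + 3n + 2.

Base case: u_1 = 7, and 2·1^2 + 3·1 + 2 = 7.
Assume u_m = 2m^2 + 3m + 2.
Then u_{m+1} = u_m + (4m + 5) = (2m^2 + 3m + 2) + (4m + 5) = 2m^2 + 7m + 7,
and 2·(m+1)^2 + 3·(m+1) + 2 = 2m^2 + 7m + 7.
This completes the inductive step, so u_n = 2n^2 + 3n + 2 for all n ≥ 1.

u_n = 2n^2 + 3n + 2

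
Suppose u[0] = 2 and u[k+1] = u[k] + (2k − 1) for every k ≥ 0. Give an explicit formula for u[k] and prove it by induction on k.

Claim: u[k] = k^2 − 2k + 2.

Base case: u[0] = 2, and 0^2 − 2·0 + 2 = 2.
Assume u[r] = r^2 − 2r + 2.
Then u[r+1] = u[r] + (2r − 1) = (r^2 − 2r + 2) + (2r − 1) = r^2 + 1,
and (r+1)^2 − 2·(r+1) + 2 = r^2 + 1.
Hence u[k] = k^2 − 2k + 2 for every k ≥ 0, by induction.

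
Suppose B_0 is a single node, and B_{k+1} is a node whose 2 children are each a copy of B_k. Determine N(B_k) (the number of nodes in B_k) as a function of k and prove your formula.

Claim: N(B_k) = 2^{k+1} − 1.

Base case: N(B_0) = 1, and 2^{0+1} − 1 = 1.
Assume N(B_r) = 2^{r+1} − 1.
Then N(B_{r+1}) = 1 + 2N(B_r) = 1 + 2(2^{r+1} − 1) = 2^{r+2} − 2 + 1 = 2^{r+2} − 1.
So the formula holds for r+1, and by induction N(B_k) = 2^{k+1} − 1 for all k ≥ 0.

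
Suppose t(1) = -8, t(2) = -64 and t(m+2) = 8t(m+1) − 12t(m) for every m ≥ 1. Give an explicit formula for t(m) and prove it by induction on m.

Claim: t(m) = 2·2^m − 2·6^m.

Base cases: t(1) = -8 and 2·2^1 − 2·6^1 = -8; t(2) = -64 and 2·2^2 − 2·6^2 = -64.
Assume t(j) = 2·2^j − 2·6^j for all 1 ≤ j ≤ k, where k ≥ 2.
Then t(k+1) = 8t(k) − 12t(k−1) = 8·(2·2^k − 2·6^k) − 12·(2·2^{k−1} − 2·6^{k−1}) = 2·(8·2 − 12)2^{k−1} − 2·(8·6 − 12)6^{k−1} = 8·2^{k−1} − 72·6^{k−1} = 2·2^{k+1} − 2·6^{k+1}.
So the formula holds for k+1, and by strong induction t(m) = 2·2^m − 2·6^m for all m ≥ 1.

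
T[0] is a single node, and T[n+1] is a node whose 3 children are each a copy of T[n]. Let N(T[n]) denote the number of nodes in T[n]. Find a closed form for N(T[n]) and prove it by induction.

Claim: N(T[n]) = (3^{n+1} − 1)/2.

Base case: N(T[0]) = 1, and (3^{0+1} − 1)/2 = 1.
Assume N(T[k]) = (3^{k+1} − 1)/2.
Then N(T[k+1]) = 1 + 3N(T[k]) = 1 + 3·(3^{k+1} − 1)/2 = 1 + (3^{k+2} − 3)/2 = (2 + 3^{k+2} − 3)/2 = (3^{k+2} − 1)/2.
Hence N(T[n]) = (3^{n+1} − 1)/2 for every n ≥ 0, by induction.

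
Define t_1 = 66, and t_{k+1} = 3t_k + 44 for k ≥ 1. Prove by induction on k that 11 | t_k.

Base case: t_1 = 66 = 11·6, so 11 | t_1.
Assume 11 | t_r, so t_r = 11s for some integer s.
Then t_{r+1} = 3t_r + 44 = 3·(11s) + 44 = 11(3s + 4), so 11 | t_{r+1}.
By induction, 11 | t_k for all k ≥ 1.

11 | t_k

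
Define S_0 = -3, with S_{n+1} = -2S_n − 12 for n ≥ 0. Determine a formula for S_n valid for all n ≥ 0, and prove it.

Claim: S_n = (-2)^n − 4.

Base case: S_0 = -3, and (-2)^0 − 4 = 1 − 4 = -3.
Assume S_m = (-2)^m − 4 for some m ≥ 0.
Then S_{m+1} = -2S_m − 12 = -2·((-2)^m − 4) − 12 = -2·(-2)^m + 8 − 12 = (-2)^{m+1} − 4.
This completes the inductive step, so S_n = (-2)^n − 4 for all n ≥ 0.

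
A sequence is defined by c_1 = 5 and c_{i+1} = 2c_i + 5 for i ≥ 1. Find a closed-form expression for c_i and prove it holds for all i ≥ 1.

Claim: c_i = 5·2^i − 5.

Base case: c_1 = 5, and 5·2^1 − 5 = 10 − 5 = 5.
Assume c_j = 5·2^j − 5 for some j ≥ 1.
Then c_{j+1} = 2c_j + 5 = 2·(5·2^j − 5) + 5 = 10·2^j − 10 + 5 = 5·2^{j+1} − 5.
So the formula holds for j+1, and by induction c_i = 5·2^i − 5 for all i ≥ 1.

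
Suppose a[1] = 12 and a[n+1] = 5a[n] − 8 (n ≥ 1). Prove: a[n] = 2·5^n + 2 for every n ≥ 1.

Base case: a[1] = 12, and 2·5^1 + 2 = 10 + 2 = 12.
Assume a[k] = 2·5^k + 2 for some k ≥ 1.
Then a[k+1] = 5a[k] − 8 = 5·(2·5^k + 2) − 8 = 10·5^k + 10 − 8 = 2·5^{k+1} + 2.
So the formula holds for k+1, and by induction a[n] = 2·5^n + 2 for all n ≥ 1.

a[n] = 2·5^n + 2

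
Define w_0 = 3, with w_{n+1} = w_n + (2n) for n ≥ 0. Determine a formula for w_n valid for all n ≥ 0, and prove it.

Claim: w_n = n^2 − n + 3.

Base case: w_0 = 3, and 0^2 − 0 + 3 = 3.
Assume w_r = r^2 − r + 3.
Then w_{r+1} = w_r + (2r) = (r^2 − r + 3) + (2r) = r^2 + r + 3,
and (r+1)^2 − (r+1) + 3 = r^2 + r + 3.
By induction, w_n = n^2 − n + 3 for all n ≥ 0.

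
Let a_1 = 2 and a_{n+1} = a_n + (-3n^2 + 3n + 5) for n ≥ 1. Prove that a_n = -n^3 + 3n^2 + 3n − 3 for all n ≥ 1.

Base case: a_1 = 2, and -1^3 + 3·1^2 + 3·1 − 3 = 2.
Assume a_r = -r^3 + 3r^2 + 3r − 3.
Then a_{r+1} = a_r + (-3r^2 + 3r + 5) = (-r^3 + 3r^2 + 3r − 3) + (-3r^2 + 3r + 5) = -r^3 + 6r + 2,
and -(r+1)^3 + 3·(r+1)^2 + 3·(r+1) − 3 = -r^3 + 6r + 2.
Hence a_n = -n^3 + 3n^2 + 3n − 3 for every n ≥ 1, by induction.

a_n = -n^3 + 3n^2 + 3n − 3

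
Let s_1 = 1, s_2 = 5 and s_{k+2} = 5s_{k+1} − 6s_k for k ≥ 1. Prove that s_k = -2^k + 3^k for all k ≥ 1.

Base cases: s_1 = 1 and -2^1 + 3^1 = 1; s_2 = 5 and -2^2 + 3^2 = 5.
Assume s_j = -2^j + 3^j for all 1 ≤ j ≤ r, where r ≥ 2.
Then s_{r+1} = 5s_r − 6s_{r−1} = 5·(-2^r + 3^r) − 6·(-2^{r−1} + 3^{r−1}) = -(5·2 − 6)2^{r−1} + (5·3 − 6)3^{r−1} = -4·2^{r−1} + 9·3^{r−1} = -2^{r+1} + 3^{r+1}.
So the formula holds for r+1, and by strong induction s_k = -2^k + 3^k for all k ≥ 1.

s_k = -2^k + 3^k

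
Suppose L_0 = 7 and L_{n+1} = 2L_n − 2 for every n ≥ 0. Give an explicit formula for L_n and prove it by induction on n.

Claim: L_n = 5·2^n + 2.

Base case: L_0 = 7, and 5·2^0 + 2 = 5 + 2 = 7.
Assume L_r = 5·2^r + 2 for some r ≥ 0.
Then L_{r+1} = 2L_r − 2 = 2·(5·2^r + 2) − 2 = 10·2^r + 4 − 2 = 5·2^{r+1} + 2.
So the formula holds for r+1, and by induction L_n = 5·2^n + 2 for all n ≥ 0.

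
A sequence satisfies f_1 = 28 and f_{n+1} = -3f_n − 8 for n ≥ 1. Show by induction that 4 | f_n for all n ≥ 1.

Base case: f_1 = 28 = 4·7, so 4 | f_1.
Assume 4 | f_m, so f_m = 4t for some integer t.
Then f_{m+1} = -3f_m − 8 = -3·(4t) − 8 = 4(-3t − 2), so 4 | f_{m+1}.
This completes the inductive step, so 4 | f_n for all n ≥ 1.

4 | f_n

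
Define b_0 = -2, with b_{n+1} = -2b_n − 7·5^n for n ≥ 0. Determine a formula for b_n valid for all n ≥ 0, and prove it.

Claim: b_n = -(-2)^n − 5^n.

Base case: b_0 = -2, and -(-2)^0 − 5^0 = -1 − 1 = -2.
Assume b_r = -(-2)^r − 5^r for some r ≥ 0.
Then b_{r+1} = -2b_r − 7·5^r = -2·(-(-2)^r − 5^r) − 7·5^r = -(-2)^{r+1} + 2·5^r − 7·5^r = -(-2)^{r+1} − 5·5^r = -(-2)^{r+1} − 5^{r+1}.
By induction, b_n = -(-2)^n − 5^n for all n ≥ 0.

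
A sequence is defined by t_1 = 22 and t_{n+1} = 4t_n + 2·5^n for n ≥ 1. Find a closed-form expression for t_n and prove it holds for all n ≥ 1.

Claim: t_n = 3·4^n + 2·5^n.

Base case: t_1 = 22, and 3·4^1 + 2·5^1 = 12 + 10 = 22.
Assume t_r = 3·4^r + 2·5^r for some r ≥ 1.
Then t_{r+1} = 4t_r + 2·5^r = 4·(3·4^r + 2·5^r) + 2·5^r = 3·4^{r+1} + 8·5^r + 2·5^r = 3·4^{r+1} + 10·5^r = 3·4^{r+1} + 2·5^{r+1}.
Hence t_n = 3·4^n + 2·5^n for every n ≥ 1, by induction.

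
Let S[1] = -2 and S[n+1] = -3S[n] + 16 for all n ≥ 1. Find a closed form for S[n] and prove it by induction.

Claim: S[n] = 2·(-3)^n + 4.

Base case: S[1] = -2, and 2·(-3)^1 + 4 = -6 + 4 = -2.
Assume S[k] = 2·(-3)^k + 4 for some k ≥ 1.
Then S[k+1] = -3S[k] + 16 = -3·(2·(-3)^k + 4) + 16 = -6·(-3)^k − 12 + 16 = 2·(-3)^{k+1} + 4.
So the formula holds for k+1, and by induction S[n] = 2·(-3)^n + 4 for all n ≥ 1.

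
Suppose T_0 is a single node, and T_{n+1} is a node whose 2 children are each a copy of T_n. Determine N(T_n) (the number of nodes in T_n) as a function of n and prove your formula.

Claim: N(T_n) = 2^{n+1} − 1.

Base case: N(T_0) = 1, and 2^{0+1} − 1 = 1.
Assume N(T_r) = 2^{r+1} − 1.
Then N(T_{r+1}) = 1 + 2N(T_r) = 1 + 2(2^{r+1} − 1) = 2^{r+2} − 2 + 1 = 2^{r+2} − 1.
So the formula holds for r+1, and by induction N(T_n) = 2^{n+1} − 1 for all n ≥ 0.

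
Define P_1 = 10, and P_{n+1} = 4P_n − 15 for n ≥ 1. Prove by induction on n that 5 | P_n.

Base case: P_1 = 10 = 5·2, so 5 | P_1.
Assume 5 | P_r, so P_r = 5t for some integer t.
Then P_{r+1} = 4P_r − 15 = 4·(5t) − 15 = 5(4t − 3), so 5 | P_{r+1}.
Hence 5 | P_n for every n ≥ 1, by induction.

5 | P_n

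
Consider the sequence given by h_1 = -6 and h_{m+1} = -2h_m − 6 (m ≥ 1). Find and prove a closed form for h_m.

Claim: h_m = 2·(-2)^m − 2.

Base case: h_1 = -6, and 2·(-2)^1 − 2 = -4 − 2 = -6.
Assume h_k = 2·(-2)^k − 2 for some k ≥ 1.
Then h_{k+1} = -2h_k − 6 = -2·(2·(-2)^k − 2) − 6 = -4·(-2)^k + 4 − 6 = 2·(-2)^{k+1} − 2.
So the formula holds for k+1, and by induction h_m = 2·(-2)^m − 2 for all m ≥ 1.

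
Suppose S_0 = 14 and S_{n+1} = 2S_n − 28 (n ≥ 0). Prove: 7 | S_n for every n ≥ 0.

Base case: S_0 = 14 = 7·2, so 7 | S_0.
Assume 7 | S_m, so S_m = 7t for some integer t.
Then S_{m+1} = 2S_m − 28 = 2·(7t) − 28 = 7(2t − 4), so 7 | S_{m+1}.
By induction, 7 | S_n for all n ≥ 0.

7 | S_n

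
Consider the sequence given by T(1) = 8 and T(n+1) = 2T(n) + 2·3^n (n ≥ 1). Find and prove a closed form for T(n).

Claim: T(n) = 2^n + 2·3^n.

Base case: T(1) = 8, and 2^1 + 2·3^1 = 2 + 6 = 8.
Assume T(r) = 2^r + 2·3^r for some r ≥ 1.
Then T(r+1) = 2T(r) + 2·3^r = 2·(2^r + 2·3^r) + 2·3^r = 2^{r+1} + 4·3^r + 2·3^r = 2^{r+1} + 6·3^r = 2^{r+1} + 2·3^{r+1}.
So the formula holds for r+1, and by induction T(n) = 2^n + 2·3^n for all n ≥ 1.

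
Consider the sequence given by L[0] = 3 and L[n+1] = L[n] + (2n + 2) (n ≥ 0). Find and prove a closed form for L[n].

Claim: L[n] = n^2 + n + 3.

Base case: L[0] = 3, and 0^2 + 0 + 3 = 3.
Assume L[j] = j^2 + j + 3.
Then L[j+1] = L[j] + (2j + 2) = (j^2 + j + 3) + (2j + 2) = j^2 + 3j + 5,
and (j+1)^2 + (j+1) + 3 = j^2 + 3j + 5.
Hence L[n] = n^2 + n + 3 for every n ≥ 0, by induction.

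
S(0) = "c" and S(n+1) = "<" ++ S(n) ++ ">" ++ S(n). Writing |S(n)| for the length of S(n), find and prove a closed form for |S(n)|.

Claim: |S(n)| = 3·2^n − 2.

Base case: |S(0)| = 1, and 3·2^0 − 2 = 1.
Assume |S(j)| = 3·2^j − 2.
Then |S(j+1)| = 1 + |S(j)| + 1 + |S(j)| = 2|S(j)| + 2 = 2(3·2^j − 2) + 2 = 3·2^{j+1} − 4 + 2 = 3·2^{j+1} − 2.
Hence |S(n)| = 3·2^n − 2 for every n ≥ 0, by induction.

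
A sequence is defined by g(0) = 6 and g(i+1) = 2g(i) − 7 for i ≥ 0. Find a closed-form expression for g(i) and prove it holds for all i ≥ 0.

Claim: g(i) = -2^i + 7.

Base case: g(0) = 6, and -2^0 + 7 = -1 + 7 = 6.
Assume g(m) = -2^m + 7 for some m ≥ 0.
Then g(m+1) = 2g(m) − 7 = 2·(-2^m + 7) − 7 = -2^{m+1} + 14 − 7 = -2^{m+1} + 7.
This completes the inductive step, so g(i) = -2^i + 7 for all i ≥ 0.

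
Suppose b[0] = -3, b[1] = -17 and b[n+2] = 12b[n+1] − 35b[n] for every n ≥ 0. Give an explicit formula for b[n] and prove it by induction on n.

Claim: b[n] = -7^n − 2·5^n.

Base cases: b[0] = -3 and -7^0 − 2·5^0 = -3; b[1] = -17 and -7^1 − 2·5^1 = -17.
Assume b[j] = -7^j − 2·5^j for all 0 ≤ j ≤ m, where m ≥ 1.
Then b[m+1] = 12b[m] − 35b[m−1] = 12·(-7^m − 2·5^m) − 35·(-7^{m−1} − 2·5^{m−1}) = -(12·7 − 35)7^{m−1} − 2·(12·5 − 35)5^{m−1} = -49·7^{m−1} − 50·5^{m−1} = -7^{m+1} − 2·5^{m+1}.
This completes the inductive step, so b[n] = -7^n − 2·5^n for all n ≥ 0.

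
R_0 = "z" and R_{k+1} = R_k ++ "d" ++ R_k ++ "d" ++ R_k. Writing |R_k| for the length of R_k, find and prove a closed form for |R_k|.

Claim: |R_k| = 2·3^k − 1.

Base case: |R_0| = 1, and 2·3^0 − 1 = 1.
Assume |R_j| = 2·3^j − 1.
Then |R_{j+1}| = 3|R_j| + 2 = 3(2·3^j − 1) + 2 = 2·3^{j+1} − 3 + 2 = 2·3^{j+1} − 1.
Hence |R_k| = 2·3^k − 1 for every k ≥ 0, by induction.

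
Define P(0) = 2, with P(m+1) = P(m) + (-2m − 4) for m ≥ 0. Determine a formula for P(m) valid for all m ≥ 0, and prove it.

Claim: P(m) = -m^2 − 3m + 2.

Base case: P(0) = 2, and -0^2 − 3·0 + 2 = 2.
Assume P(k) = -k^2 − 3k + 2.
Then P(k+1) = P(k) + (-2k − 4) = (-k^2 − 3k + 2) + (-2k − 4) = -k^2 − 5k − 2,
and -(k+1)^2 − 3·(k+1) + 2 = -k^2 − 5k − 2.
This completes the inductive step, so P(m) = -m^2 − 3m + 2 for all m ≥ 0.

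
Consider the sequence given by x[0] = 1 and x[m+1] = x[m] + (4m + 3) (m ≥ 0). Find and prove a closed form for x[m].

Claim: x[m] = 2m^2 + m + 1.

Base case: x[0] = 1, and 2·0^2 + 0 + 1 = 1.
Assume x[r] = 2r^2 + r + 1.
Then x[r+1] = x[r] + (4r + 3) = (2r^2 + r + 1) + (4r + 3) = 2r^2 + 5r + 4,
and 2·(r+1)^2 + (r+1) + 1 = 2r^2 + 5r + 4.
This completes the inductive step, so x[m] = 2m^2 + m + 1 for all m ≥ 0.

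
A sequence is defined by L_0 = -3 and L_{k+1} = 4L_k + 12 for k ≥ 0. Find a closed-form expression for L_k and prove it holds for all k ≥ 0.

Claim: L_k = 4^k − 4.

Base case: L_0 = -3, and 4^0 − 4 = 1 − 4 = -3.
Assume L_m = 4^m − 4 for some m ≥ 0.
Then L_{m+1} = 4L_m + 12 = 4·(4^m − 4) + 12 = 4^{m+1} − 16 + 12 = 4^{m+1} − 4.
So the formula holds for m+1, and by induction L_k = 4^k − 4 for all k ≥ 0.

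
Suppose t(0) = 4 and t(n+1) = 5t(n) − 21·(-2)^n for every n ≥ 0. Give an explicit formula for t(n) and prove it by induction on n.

Claim: t(n) = 5^n + 3·(-2)^n.

Base case: t(0) = 4, and 5^0 + 3·(-2)^0 = 1 + 3 = 4.
Assume t(k) = 5^k + 3·(-2)^k for some k ≥ 0.
Then t(k+1) = 5t(k) − 21·(-2)^k = 5·(5^k + 3·(-2)^k) − 21·(-2)^k = 5^{k+1} + 15·(-2)^k − 21·(-2)^k = 5^{k+1} − 6·(-2)^k = 5^{k+1} + 3·(-2)^{k+1}.
Hence t(n) = 5^n + 3·(-2)^n for every n ≥ 0, by induction.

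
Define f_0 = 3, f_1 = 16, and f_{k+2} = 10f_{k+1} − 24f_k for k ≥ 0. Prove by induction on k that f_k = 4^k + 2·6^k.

Base cases: f_0 = 3 and 4^0 + 2·6^0 = 3; f_1 = 16 and 4^1 + 2·6^1 = 16.
Assume f_j = 4^j + 2·6^j for all 0 ≤ j ≤ r, where r ≥ 1.
Then f_{r+1} = 10f_r − 24f_{r−1} = 10·(4^r + 2·6^r) − 24·(4^{r−1} + 2·6^{r−1}) = (10·4 − 24)4^{r−1} + 2·(10·6 − 24)6^{r−1} = 16·4^{r−1} + 72·6^{r−1} = 4^{r+1} + 2·6^{r+1}.
By strong induction, f_k = 4^k + 2·6^k for all k ≥ 0.

f_k = 4^k + 2·6^k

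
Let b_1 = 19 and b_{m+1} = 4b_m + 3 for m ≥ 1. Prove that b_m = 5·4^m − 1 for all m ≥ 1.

Base case: b_1 = 19, and 5·4^1 − 1 = 20 − 1 = 19.
Assume b_r = 5·4^r − 1 for some r ≥ 1.
Then b_{r+1} = 4b_r + 3 = 4·(5·4^r − 1) + 3 = 20·4^r − 4 + 3 = 5·4^{r+1} − 1.
So the formula holds for r+1, and by induction b_m = 5·4^m − 1 for all m ≥ 1.

b_m = 5·4^m − 1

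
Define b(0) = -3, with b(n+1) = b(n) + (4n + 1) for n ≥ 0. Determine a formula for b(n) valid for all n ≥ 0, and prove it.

Claim: b(n) = 2n^2 − n − 3.

Base case: b(0) = -3, and 2·0^2 − 0 − 3 = -3.
Assume b(r) = 2r^2 − r − 3.
Then b(r+1) = b(r) + (4r + 1) = (2r^2 − r − 3) + (4r + 1) = 2r^2 + 3r − 2,
and 2·(r+1)^2 − (r+1) − 3 = 2r^2 + 3r − 2.
This completes the inductive step, so b(n) = 2n^2 − n − 3 for all n ≥ 0.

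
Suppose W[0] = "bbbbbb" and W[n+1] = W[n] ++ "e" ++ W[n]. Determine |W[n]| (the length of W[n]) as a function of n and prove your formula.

Claim: |W[n]| = 7·2^n − 1.

Base case: |W[0]| = 6, and 7·2^0 − 1 = 6.
Assume |W[m]| = 7·2^m − 1.
Then |W[m+1]| = |W[m]| + 1 + |W[m]| = 2|W[m]| + 1 = 2(7·2^m − 1) + 1 = 7·2^{m+1} − 2 + 1 = 7·2^{m+1} − 1.
This completes the inductive step, so |W[n]| = 7·2^n − 1 for all n ≥ 0.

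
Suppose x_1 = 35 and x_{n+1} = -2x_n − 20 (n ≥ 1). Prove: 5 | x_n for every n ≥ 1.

Base case: x_1 = 35 = 5·7, so 5 | x_1.
Assume 5 | x_k, so x_k = 5t for some integer t.
Then x_{k+1} = -2x_k − 20 = -2·(5t) − 20 = 5(-2t − 4), so 5 | x_{k+1}.
So the property holds for k+1, and by induction 5 | x_n for all n ≥ 1.

5 | x_n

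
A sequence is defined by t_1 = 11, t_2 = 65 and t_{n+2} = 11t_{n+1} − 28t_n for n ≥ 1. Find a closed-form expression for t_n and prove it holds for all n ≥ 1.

Claim: t_n = 7^n + 4^n.

Base cases: t_1 = 11 and 7^1 + 4^1 = 11; t_2 = 65 and 7^2 + 4^2 = 65.
Assume t_j = 7^j + 4^j for all 1 ≤ j ≤ k, where k ≥ 2.
Then t_{k+1} = 11t_k − 28t_{k−1} = 11·(7^k + 4^k) − 28·(7^{k−1} + 4^{k−1}) = (11·7 − 28)7^{k−1} + (11·4 − 28)4^{k−1} = 49·7^{k−1} + 16·4^{k−1} = 7^{k+1} + 4^{k+1}.
This completes the inductive step, so t_n = 7^n + 4^n for all n ≥ 1.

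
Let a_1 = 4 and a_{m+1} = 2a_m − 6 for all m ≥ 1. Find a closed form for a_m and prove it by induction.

Claim: a_m = -2^m + 6.

Base case: a_1 = 4, and -2^1 + 6 = -2 + 6 = 4.
Assume a_j = -2^j + 6 for some j ≥ 1.
Then a_{j+1} = 2a_j − 6 = 2·(-2^j + 6) − 6 = -2^{j+1} + 12 − 6 = -2^{j+1} + 6.
By induction, a_m = -2^m + 6 for all m ≥ 1.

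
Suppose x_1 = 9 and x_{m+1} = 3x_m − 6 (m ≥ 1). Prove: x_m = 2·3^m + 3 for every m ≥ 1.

Base case: x_1 = 9, and 2·3^1 + 3 = 6 + 3 = 9.
Assume x_r = 2·3^r + 3 for some r ≥ 1.
Then x_{r+1} = 3x_r − 6 = 3·(2·3^r + 3) − 6 = 6·3^r + 9 − 6 = 2·3^{r+1} + 3.
Hence x_m = 2·3^m + 3 for every m ≥ 1, by induction.

x_m = 2·3^m + 3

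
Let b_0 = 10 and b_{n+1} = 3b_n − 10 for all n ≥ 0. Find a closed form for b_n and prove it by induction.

Claim: b_n = 5·3^n + 5.

Base case: b_0 = 10, and 5·3^0 + 5 = 5 + 5 = 10.
Assume b_j = 5·3^j + 5 for some j ≥ 0.
Then b_{j+1} = 3b_j − 10 = 3·(5·3^j + 5) − 10 = 15·3^j + 15 − 10 = 5·3^{j+1} + 5.
This completes the inductive step, so b_n = 5·3^n + 5 for all n ≥ 0.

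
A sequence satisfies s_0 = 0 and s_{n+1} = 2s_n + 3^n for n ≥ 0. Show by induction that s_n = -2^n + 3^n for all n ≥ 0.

Base case: s_0 = 0, and -2^0 + 3^0 = -1 + 1 = 0.
Assume s_m = -2^m + 3^m for some m ≥ 0.
Then s_{m+1} = 2s_m + 3^m = 2·(-2^m + 3^m) + 3^m = -2^{m+1} + 2·3^m + 3^m = -2^{m+1} + 3·3^m = -2^{m+1} + 3^{m+1}.
This completes the inductive step, so s_n = -2^n + 3^n for all n ≥ 0.

s_n = -2^n + 3^n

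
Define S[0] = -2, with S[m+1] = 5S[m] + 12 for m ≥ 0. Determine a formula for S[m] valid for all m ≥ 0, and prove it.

Claim: S[m] = 5^m − 3.

Base case: S[0] = -2, and 5^0 − 3 = 1 − 3 = -2.
Assume S[k] = 5^k − 3 for some k ≥ 0.
Then S[k+1] = 5S[k] + 12 = 5·(5^k − 3) + 12 = 5^{k+1} − 15 + 12 = 5^{k+1} − 3.
This completes the inductive step, so S[m] = 5^m − 3 for all m ≥ 0.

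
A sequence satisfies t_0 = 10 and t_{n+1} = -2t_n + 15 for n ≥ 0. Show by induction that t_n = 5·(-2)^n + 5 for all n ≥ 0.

Base case: t_0 = 10, and 5·(-2)^0 + 5 = 5 + 5 = 10.
Assume t_r = 5·(-2)^r + 5 for some r ≥ 0.
Then t_{r+1} = -2t_r + 15 = -2·(5·(-2)^r + 5) + 15 = -10·(-2)^r − 10 + 15 = 5·(-2)^{r+1} + 5.
Hence t_n = 5·(-2)^n + 5 for every n ≥ 0, by induction.

t_n = 5·(-2)^n + 5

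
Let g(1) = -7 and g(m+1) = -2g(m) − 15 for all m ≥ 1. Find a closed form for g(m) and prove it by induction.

Claim: g(m) = (-2)^m − 5.

Base case: g(1) = -7, and (-2)^1 − 5 = -2 − 5 = -7.
Assume g(r) = (-2)^r − 5 for some r ≥ 1.
Then g(r+1) = -2g(r) − 15 = -2·((-2)^r − 5) − 15 = -2·(-2)^r + 10 − 15 = (-2)^{r+1} − 5.
By induction, g(m) = (-2)^m − 5 for all m ≥ 1.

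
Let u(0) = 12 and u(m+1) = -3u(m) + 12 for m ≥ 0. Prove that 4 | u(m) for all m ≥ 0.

Base case: u(0) = 12 = 4·3, so 4 | u(0).
Assume 4 | u(k), so u(k) = 4t for some integer t.
Then u(k+1) = -3u(k) + 12 = -3·(4t) + 12 = 4(-3t + 3), so 4 | u(k+1).
By induction, 4 | u(m) for all m ≥ 0.

4 | u(m)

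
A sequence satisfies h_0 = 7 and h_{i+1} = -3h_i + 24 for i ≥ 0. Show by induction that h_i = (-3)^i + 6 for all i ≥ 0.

Base case: h_0 = 7, and (-3)^0 + 6 = 1 + 6 = 7.
Assume h_k = (-3)^k + 6 for some k ≥ 0.
Then h_{k+1} = -3h_k + 24 = -3·((-3)^k + 6) + 24 = -3·(-3)^k − 18 + 24 = (-3)^{k+1} + 6.
By induction, h_i = (-3)^i + 6 for all i ≥ 0.

h_i = (-3)^i + 6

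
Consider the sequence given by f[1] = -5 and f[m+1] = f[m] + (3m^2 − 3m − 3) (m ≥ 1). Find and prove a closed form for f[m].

Claim: f[m] = m^3 − 3m^2 − m − 2.

Base case: f[1] = -5, and 1^3 − 3·1^2 − 1 − 2 = -5.
Assume f[r] = r^3 − 3r^2 − r − 2.
Then f[r+1] = f[r] + (3r^2 − 3r − 3) = (r^3 − 3r^2 − r − 2) + (3r^2 − 3r − 3) = r^3 − 4r − 5,
and (r+1)^3 − 3·(r+1)^2 − (r+1) − 2 = r^3 − 4r − 5.
By induction, f[m] = m^3 − 3m^2 − m − 2 for all m ≥ 1.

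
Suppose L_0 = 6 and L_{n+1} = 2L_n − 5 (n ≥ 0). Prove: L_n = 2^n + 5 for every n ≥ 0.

Base case: L_0 = 6, and 2^0 + 5 = 1 + 5 = 6.
Assume L_m = 2^m + 5 for some m ≥ 0.
Then L_{m+1} = 2L_m − 5 = 2·(2^m + 5) − 5 = 2^{m+1} + 10 − 5 = 2^{m+1} + 5.
So the formula holds for m+1, and by induction L_n = 2^n + 5 for all n ≥ 0.

L_n = 2^n + 5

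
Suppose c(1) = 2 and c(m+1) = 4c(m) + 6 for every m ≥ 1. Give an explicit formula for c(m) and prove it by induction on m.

Claim: c(m) = 4^m − 2.

Base case: c(1) = 2, and 4^1 − 2 = 4 − 2 = 2.
Assume c(k) = 4^k − 2 for some k ≥ 1.
Then c(k+1) = 4c(k) + 6 = 4·(4^k − 2) + 6 = 4^{k+1} − 8 + 6 = 4^{k+1} − 2.
Hence c(m) = 4^m − 2 for every m ≥ 1, by induction.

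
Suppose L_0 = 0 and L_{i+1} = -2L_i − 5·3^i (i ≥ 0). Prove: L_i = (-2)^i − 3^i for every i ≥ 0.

Base case: L_0 = 0, and (-2)^0 − 3^0 = 1 − 1 = 0.
Assume L_j = (-2)^j − 3^j for some j ≥ 0.
Then L_{j+1} = -2L_j − 5·3^j = -2·((-2)^j − 3^j) − 5·3^j = (-2)^{j+1} + 2·3^j − 5·3^j = (-2)^{j+1} − 3·3^j = (-2)^{j+1} − 3^{j+1}.
By induction, L_i = (-2)^i − 3^i for all i ≥ 0.

L_i = (-2)^i − 3^i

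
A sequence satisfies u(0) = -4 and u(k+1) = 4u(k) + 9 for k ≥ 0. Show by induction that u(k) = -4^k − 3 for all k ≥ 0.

Base case: u(0) = -4, and -4^0 − 3 = -1 − 3 = -4.
Assume u(m) = -4^m − 3 for some m ≥ 0.
Then u(m+1) = 4u(m) + 9 = 4·(-4^m − 3) + 9 = -4^{m+1} − 12 + 9 = -4^{m+1} − 3.
By induction, u(k) = -4^k − 3 for all k ≥ 0.

u(k) = -4^k − 3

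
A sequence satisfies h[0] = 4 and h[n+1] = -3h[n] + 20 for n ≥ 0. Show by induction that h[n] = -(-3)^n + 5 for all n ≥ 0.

Base case: h[0] = 4, and -(-3)^0 + 5 = -1 + 5 = 4.
Assume h[m] = -(-3)^m + 5 for some m ≥ 0.
Then h[m+1] = -3h[m] + 20 = -3·(-(-3)^m + 5) + 20 = 3·(-3)^m − 15 + 20 = -(-3)^{m+1} + 5.
So the formula holds for m+1, and by induction h[n] = -(-3)^n + 5 for all n ≥ 0.

h[n] = -(-3)^n + 5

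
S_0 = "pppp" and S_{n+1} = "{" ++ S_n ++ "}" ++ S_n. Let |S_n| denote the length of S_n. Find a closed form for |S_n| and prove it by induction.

Claim: |S_n| = 6·2^n − 2.

Base case: |S_0| = 4, and 6·2^0 − 2 = 4.
Assume |S_k| = 6·2^k − 2.
Then |S_{k+1}| = 1 + |S_k| + 1 + |S_k| = 2|S_k| + 2 = 2(6·2^k − 2) + 2 = 6·2^{k+1} − 4 + 2 = 6·2^{k+1} − 2.
This completes the inductive step, so |S_n| = 6·2^n − 2 for all n ≥ 0.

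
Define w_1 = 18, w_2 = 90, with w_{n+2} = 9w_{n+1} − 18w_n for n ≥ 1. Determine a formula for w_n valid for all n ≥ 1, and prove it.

Claim: w_n = 2·3^n + 2·6^n.

Base cases: w_1 = 18 and 2·3^1 + 2·6^1 = 18; w_2 = 90 and 2·3^2 + 2·6^2 = 90.
Assume w_j = 2·3^j + 2·6^j for all 1 ≤ j ≤ m, where m ≥ 2.
Then w_{m+1} = 9w_m − 18w_{m−1} = 9·(2·3^m + 2·6^m) − 18·(2·3^{m−1} + 2·6^{m−1}) = 2·(9·3 − 18)3^{m−1} + 2·(9·6 − 18)6^{m−1} = 18·3^{m−1} + 72·6^{m−1} = 2·3^{m+1} + 2·6^{m+1}.
Hence w_n = 2·3^n + 2·6^n for every n ≥ 1, by strong induction.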